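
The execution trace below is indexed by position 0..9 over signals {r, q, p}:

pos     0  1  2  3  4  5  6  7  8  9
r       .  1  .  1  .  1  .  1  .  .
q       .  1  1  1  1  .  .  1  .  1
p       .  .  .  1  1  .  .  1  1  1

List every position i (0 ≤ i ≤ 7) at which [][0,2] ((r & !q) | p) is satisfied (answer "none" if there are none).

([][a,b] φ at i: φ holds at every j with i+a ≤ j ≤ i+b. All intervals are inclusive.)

3, 7

Evaluate at each i in [0,7]:
  i=0: ✗ (fails at j=0)
  i=1: ✗ (fails at j=1)
  i=2: ✗ (fails at j=2)
  i=3: ✓ (all of [3,5])
  i=4: ✗ (fails at j=6)
  i=5: ✗ (fails at j=6)
  i=6: ✗ (fails at j=6)
  i=7: ✓ (all of [7,9])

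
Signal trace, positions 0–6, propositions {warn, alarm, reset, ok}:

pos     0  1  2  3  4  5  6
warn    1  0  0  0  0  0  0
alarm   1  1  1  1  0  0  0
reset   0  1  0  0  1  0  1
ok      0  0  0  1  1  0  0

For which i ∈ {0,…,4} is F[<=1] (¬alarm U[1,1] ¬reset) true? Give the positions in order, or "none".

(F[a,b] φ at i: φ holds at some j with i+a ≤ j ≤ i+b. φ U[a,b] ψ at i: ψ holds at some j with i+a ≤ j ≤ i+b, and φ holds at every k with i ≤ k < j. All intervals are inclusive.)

3, 4

Evaluate at each i in [0,4]:
  i=0: ✗ (none in [0,1])
  i=1: ✗ (none in [1,2])
  i=2: ✗ (none in [2,3])
  i=3: ✓ (witness j=4)
  i=4: ✓ (witness j=4)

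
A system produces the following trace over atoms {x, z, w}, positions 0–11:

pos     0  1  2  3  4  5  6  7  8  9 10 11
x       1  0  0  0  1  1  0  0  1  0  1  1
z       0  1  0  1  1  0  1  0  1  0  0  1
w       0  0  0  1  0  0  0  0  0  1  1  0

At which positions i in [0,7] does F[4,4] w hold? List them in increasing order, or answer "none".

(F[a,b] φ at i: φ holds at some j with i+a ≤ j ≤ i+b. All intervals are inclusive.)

5, 6

Evaluate at each i in [0,7]:
  i=0: ✗ (none in [4,4])
  i=1: ✗ (none in [5,5])
  i=2: ✗ (none in [6,6])
  i=3: ✗ (none in [7,7])
  i=4: ✗ (none in [8,8])
  i=5: ✓ (witness j=9)
  i=6: ✓ (witness j=10)
  i=7: ✗ (none in [11,11])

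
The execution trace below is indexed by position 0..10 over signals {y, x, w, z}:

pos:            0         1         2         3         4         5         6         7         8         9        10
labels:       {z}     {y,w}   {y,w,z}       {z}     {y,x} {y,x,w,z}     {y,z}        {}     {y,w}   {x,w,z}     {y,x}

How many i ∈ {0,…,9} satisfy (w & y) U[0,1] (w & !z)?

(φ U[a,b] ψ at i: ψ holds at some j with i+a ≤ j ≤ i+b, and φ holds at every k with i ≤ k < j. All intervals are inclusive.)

Evaluate at each i in [0,9]:
  i=0: ✗ (lhs fails at k=0 before rhs at j=1)
  i=1: ✓ (rhs at j=1)
  i=2: ✗ (no rhs in [2,3])
  i=3: ✗ (no rhs in [3,4])
  i=4: ✗ (no rhs in [4,5])
  i=5: ✗ (no rhs in [5,6])
  i=6: ✗ (no rhs in [6,7])
  i=7: ✗ (lhs fails at k=7 before rhs at j=8)
  i=8: ✓ (rhs at j=8)
  i=9: ✗ (no rhs in [9,10])
Positions where it holds: {1, 8} → 2.

2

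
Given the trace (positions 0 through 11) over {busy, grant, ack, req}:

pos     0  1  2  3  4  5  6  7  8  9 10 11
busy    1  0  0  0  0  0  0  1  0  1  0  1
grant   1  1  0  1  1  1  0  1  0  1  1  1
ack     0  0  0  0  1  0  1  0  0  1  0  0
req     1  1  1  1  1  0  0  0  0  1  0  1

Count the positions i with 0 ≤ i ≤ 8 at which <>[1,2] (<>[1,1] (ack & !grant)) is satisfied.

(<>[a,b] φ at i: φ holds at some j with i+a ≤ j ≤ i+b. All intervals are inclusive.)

2

Evaluate at each i in [0,8]:
  i=0: ✗ (none in [1,2])
  i=1: ✗ (none in [2,3])
  i=2: ✗ (none in [3,4])
  i=3: ✓ (witness j=5)
  i=4: ✓ (witness j=5)
  i=5: ✗ (none in [6,7])
  i=6: ✗ (none in [7,8])
  i=7: ✗ (none in [8,9])
  i=8: ✗ (none in [9,10])
Positions where it holds: {3, 4} → 2.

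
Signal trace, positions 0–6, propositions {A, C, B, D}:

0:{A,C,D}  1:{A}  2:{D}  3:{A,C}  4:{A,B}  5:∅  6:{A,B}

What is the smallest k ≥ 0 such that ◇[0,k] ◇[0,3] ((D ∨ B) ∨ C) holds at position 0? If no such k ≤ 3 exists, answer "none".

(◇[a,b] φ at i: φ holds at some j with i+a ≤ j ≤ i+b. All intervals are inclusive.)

0

Scan j = 0,1,… for ◇[0,3] ((D ∨ B) ∨ C):
  j=0: holds
First hit at j=0, so smallest k = 0-0 = 0.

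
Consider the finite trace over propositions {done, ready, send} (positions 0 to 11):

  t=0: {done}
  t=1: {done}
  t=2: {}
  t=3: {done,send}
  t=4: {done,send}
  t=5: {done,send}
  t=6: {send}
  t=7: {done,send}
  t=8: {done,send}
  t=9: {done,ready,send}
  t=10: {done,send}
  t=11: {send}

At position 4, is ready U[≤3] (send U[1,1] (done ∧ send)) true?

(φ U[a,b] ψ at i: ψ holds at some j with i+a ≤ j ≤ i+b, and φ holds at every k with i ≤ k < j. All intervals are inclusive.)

Need some j in [4,7] with (send U[1,1] (done ∧ send)), and ready at every k in [4,j-1].
  j=4: (send U[1,1] (done ∧ send)) holds; no prefix to check → satisfied.

True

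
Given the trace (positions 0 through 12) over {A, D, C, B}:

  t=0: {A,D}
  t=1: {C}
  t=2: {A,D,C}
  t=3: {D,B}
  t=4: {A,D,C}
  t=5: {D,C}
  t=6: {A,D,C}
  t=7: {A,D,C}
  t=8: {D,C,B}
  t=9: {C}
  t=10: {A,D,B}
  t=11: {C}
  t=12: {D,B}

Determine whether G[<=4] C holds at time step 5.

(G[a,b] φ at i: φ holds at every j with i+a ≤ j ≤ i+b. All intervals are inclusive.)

True

Check C at every j in [5,9]:
  j=5: true
  j=6: true
  j=7: true
  j=8: true
  j=9: true
All positions satisfy it → formula holds.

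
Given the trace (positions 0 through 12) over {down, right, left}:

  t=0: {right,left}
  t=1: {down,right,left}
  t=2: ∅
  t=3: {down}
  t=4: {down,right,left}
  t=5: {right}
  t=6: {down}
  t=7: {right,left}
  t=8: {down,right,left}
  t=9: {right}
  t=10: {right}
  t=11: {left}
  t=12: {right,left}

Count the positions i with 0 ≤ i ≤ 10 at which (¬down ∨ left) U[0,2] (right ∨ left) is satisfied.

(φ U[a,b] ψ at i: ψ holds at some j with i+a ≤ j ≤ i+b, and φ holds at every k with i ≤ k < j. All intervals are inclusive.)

Evaluate at each i in [0,10]:
  i=0: ✓ (rhs at j=0)
  i=1: ✓ (rhs at j=1)
  i=2: ✗ (lhs fails at k=3 before rhs at j=4)
  i=3: ✗ (lhs fails at k=3 before rhs at j=4)
  i=4: ✓ (rhs at j=4)
  i=5: ✓ (rhs at j=5)
  i=6: ✗ (lhs fails at k=6 before rhs at j=7)
  i=7: ✓ (rhs at j=7)
  i=8: ✓ (rhs at j=8)
  i=9: ✓ (rhs at j=9)
  i=10: ✓ (rhs at j=10)
Positions where it holds: {0, 1, 4, 5, 7, 8, 9, 10} → 8.

8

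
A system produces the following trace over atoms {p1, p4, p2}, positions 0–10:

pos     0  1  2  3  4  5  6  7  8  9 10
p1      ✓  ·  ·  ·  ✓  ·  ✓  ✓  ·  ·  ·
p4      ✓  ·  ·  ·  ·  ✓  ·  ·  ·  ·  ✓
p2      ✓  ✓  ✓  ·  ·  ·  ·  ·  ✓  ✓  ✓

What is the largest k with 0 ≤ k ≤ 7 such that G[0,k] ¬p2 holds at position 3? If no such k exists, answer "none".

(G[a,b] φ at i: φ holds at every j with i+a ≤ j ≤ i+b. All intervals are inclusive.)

¬p2 must hold from j=3 onward; find where it first fails.
  j=3: holds
  j=4: holds
  j=5: holds
  j=6: holds
  j=7: holds
  j=8: fails
Holds on [3,7], so largest k = 4.

4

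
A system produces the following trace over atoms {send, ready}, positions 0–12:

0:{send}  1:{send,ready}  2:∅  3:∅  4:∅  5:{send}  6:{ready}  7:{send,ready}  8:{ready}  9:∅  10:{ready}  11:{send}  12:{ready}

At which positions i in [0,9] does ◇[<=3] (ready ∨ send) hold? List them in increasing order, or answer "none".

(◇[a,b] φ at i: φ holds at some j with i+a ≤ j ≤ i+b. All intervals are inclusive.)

Evaluate at each i in [0,9]:
  i=0: ✓ (witness j=0)
  i=1: ✓ (witness j=1)
  i=2: ✓ (witness j=5)
  i=3: ✓ (witness j=5)
  i=4: ✓ (witness j=5)
  i=5: ✓ (witness j=5)
  i=6: ✓ (witness j=6)
  i=7: ✓ (witness j=7)
  i=8: ✓ (witness j=8)
  i=9: ✓ (witness j=10)

0, 1, 2, 3, 4, 5, 6, 7, 8, 9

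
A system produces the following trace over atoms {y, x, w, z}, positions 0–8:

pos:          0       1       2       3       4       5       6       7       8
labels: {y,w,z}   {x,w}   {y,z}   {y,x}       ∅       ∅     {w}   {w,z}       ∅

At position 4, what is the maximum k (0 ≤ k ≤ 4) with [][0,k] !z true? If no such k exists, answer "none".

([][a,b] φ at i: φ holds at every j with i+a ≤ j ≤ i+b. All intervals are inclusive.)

2

!z must hold from j=4 onward; find where it first fails.
  j=4: holds
  j=5: holds
  j=6: holds
  j=7: fails
Holds on [4,6], so largest k = 2.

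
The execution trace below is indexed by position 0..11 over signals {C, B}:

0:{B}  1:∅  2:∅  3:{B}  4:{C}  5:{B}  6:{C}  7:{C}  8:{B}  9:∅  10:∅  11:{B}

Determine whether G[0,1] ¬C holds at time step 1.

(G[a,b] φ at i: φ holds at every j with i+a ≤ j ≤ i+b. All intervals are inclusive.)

Check ¬C at every j in [1,2]:
  j=1: true
  j=2: true
All positions satisfy it → formula holds.

True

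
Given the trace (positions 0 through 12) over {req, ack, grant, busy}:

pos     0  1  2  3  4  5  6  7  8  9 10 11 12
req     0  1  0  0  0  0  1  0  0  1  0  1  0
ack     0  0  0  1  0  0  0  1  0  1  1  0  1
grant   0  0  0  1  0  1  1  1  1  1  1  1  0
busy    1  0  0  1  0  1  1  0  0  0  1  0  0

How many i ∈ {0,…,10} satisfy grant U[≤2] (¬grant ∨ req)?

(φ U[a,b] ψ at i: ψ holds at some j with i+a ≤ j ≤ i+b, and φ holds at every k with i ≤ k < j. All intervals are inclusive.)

Evaluate at each i in [0,10]:
  i=0: ✓ (rhs at j=0)
  i=1: ✓ (rhs at j=1)
  i=2: ✓ (rhs at j=2)
  i=3: ✓ (rhs at j=4; lhs holds on [3,3])
  i=4: ✓ (rhs at j=4)
  i=5: ✓ (rhs at j=6; lhs holds on [5,5])
  i=6: ✓ (rhs at j=6)
  i=7: ✓ (rhs at j=9; lhs holds on [7,8])
  i=8: ✓ (rhs at j=9; lhs holds on [8,8])
  i=9: ✓ (rhs at j=9)
  i=10: ✓ (rhs at j=11; lhs holds on [10,10])
Positions where it holds: {0, 1, 2, 3, 4, 5, 6, 7, 8, 9, 10} → 11.

11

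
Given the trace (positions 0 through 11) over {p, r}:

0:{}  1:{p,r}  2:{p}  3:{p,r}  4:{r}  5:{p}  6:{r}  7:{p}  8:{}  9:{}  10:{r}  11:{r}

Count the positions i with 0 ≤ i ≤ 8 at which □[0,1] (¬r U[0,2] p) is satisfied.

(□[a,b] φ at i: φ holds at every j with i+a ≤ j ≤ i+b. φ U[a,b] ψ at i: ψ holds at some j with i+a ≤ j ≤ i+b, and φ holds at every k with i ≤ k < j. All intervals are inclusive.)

3

Evaluate at each i in [0,8]:
  i=0: ✓ (all of [0,1])
  i=1: ✓ (all of [1,2])
  i=2: ✓ (all of [2,3])
  i=3: ✗ (fails at j=4)
  i=4: ✗ (fails at j=4)
  i=5: ✗ (fails at j=6)
  i=6: ✗ (fails at j=6)
  i=7: ✗ (fails at j=8)
  i=8: ✗ (fails at j=8)
Positions where it holds: {0, 1, 2} → 3.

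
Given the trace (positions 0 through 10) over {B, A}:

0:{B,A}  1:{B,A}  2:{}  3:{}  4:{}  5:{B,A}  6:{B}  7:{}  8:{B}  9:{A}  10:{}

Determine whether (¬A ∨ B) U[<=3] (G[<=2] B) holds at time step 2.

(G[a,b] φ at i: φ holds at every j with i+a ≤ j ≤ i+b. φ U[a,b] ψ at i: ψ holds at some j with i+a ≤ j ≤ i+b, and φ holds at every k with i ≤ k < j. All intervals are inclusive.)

False

Need some j in [2,5] with G[<=2] B, and (¬A ∨ B) at every k in [2,j-1].
  j=2: G[<=2] B — fails at 2.
  j=3: G[<=2] B — fails at 3.
  j=4: G[<=2] B — fails at 4.
  j=5: G[<=2] B — fails at 7.
No j in the window works → until fails.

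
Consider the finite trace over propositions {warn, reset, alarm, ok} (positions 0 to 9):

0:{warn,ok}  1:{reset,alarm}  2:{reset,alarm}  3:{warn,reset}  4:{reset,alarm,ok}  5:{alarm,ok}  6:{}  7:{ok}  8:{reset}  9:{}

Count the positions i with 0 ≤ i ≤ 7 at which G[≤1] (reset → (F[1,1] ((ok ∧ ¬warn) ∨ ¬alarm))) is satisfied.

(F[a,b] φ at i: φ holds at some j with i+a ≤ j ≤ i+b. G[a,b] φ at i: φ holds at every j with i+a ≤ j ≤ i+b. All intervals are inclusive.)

6

Evaluate at each i in [0,7]:
  i=0: ✗ (fails at j=1)
  i=1: ✗ (fails at j=1)
  i=2: ✓ (all of [2,3])
  i=3: ✓ (all of [3,4])
  i=4: ✓ (all of [4,5])
  i=5: ✓ (all of [5,6])
  i=6: ✓ (all of [6,7])
  i=7: ✓ (all of [7,8])
Positions where it holds: {2, 3, 4, 5, 6, 7} → 6.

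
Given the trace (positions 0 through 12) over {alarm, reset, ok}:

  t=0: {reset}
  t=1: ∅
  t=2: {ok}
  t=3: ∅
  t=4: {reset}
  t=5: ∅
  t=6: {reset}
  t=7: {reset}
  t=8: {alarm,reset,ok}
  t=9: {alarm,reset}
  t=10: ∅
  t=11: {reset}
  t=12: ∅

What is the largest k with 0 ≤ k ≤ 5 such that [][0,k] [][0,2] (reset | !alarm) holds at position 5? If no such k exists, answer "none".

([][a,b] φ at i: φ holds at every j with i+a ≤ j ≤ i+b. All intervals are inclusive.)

5

[][0,2] (reset | !alarm) must hold from j=5 onward; find where it first fails.
  j=5: holds
  j=6: holds
  j=7: holds
  j=8: holds
  j=9: holds
  j=10: holds
Holds through j=10; largest k = 5.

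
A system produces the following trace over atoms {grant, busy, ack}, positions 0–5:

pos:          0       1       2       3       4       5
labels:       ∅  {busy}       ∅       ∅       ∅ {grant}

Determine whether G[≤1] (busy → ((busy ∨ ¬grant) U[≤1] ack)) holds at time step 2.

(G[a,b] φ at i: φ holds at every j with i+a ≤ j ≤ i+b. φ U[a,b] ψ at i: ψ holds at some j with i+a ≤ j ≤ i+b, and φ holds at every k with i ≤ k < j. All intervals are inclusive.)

Check (busy → ((busy ∨ ¬grant) U[≤1] ack)) at every j in [2,3]:
  j=2: antecedent false → ✓
  j=3: antecedent false → ✓
All positions satisfy it → formula holds.

True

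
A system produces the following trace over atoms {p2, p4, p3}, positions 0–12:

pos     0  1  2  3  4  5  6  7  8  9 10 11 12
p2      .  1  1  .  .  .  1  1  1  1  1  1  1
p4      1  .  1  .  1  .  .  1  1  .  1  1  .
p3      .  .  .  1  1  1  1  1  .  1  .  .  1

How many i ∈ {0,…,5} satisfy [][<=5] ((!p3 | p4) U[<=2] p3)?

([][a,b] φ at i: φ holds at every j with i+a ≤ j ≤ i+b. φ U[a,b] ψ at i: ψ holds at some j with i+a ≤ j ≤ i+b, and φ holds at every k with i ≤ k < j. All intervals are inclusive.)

5

Evaluate at each i in [0,5]:
  i=0: ✗ (fails at j=0)
  i=1: ✓ (all of [1,6])
  i=2: ✓ (all of [2,7])
  i=3: ✓ (all of [3,8])
  i=4: ✓ (all of [4,9])
  i=5: ✓ (all of [5,10])
Positions where it holds: {1, 2, 3, 4, 5} → 5.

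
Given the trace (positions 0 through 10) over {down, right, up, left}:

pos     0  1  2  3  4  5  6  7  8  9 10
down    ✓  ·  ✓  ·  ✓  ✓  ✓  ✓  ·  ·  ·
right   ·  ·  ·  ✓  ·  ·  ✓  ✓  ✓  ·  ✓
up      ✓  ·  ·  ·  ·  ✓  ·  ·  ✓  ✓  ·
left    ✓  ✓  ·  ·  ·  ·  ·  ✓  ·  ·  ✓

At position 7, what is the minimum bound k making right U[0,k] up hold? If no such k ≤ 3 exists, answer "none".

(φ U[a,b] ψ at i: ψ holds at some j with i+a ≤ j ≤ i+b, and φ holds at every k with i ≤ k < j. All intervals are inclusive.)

1

Need earliest j ≥ 7 with up, and right at every k in [7,j-1].
  j=7: rhs fails.
  j=8: rhs holds; lhs holds on [7,7]. k = 1.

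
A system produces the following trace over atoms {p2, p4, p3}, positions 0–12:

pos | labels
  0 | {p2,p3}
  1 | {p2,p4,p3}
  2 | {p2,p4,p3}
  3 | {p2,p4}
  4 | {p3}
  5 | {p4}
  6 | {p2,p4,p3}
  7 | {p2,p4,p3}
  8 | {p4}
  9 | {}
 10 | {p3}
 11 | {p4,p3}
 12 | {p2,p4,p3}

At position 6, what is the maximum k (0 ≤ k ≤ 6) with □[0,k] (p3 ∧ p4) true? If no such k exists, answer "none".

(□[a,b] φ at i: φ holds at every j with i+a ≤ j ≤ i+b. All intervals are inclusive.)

1

(p3 ∧ p4) must hold from j=6 onward; find where it first fails.
  j=6: holds
  j=7: holds
  j=8: fails
Holds on [6,7], so largest k = 1.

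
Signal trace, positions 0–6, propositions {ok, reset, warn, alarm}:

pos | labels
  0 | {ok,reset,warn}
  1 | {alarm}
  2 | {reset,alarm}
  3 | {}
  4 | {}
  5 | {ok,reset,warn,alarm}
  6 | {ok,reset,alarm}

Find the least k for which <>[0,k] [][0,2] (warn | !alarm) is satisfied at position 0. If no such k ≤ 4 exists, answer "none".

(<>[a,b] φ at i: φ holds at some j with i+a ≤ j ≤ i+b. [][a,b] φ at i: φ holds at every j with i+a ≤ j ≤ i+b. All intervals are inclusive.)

3

Scan j = 0,1,… for [][0,2] (warn | !alarm):
  j=0: fails
  j=1: fails
  j=2: fails
  j=3: holds
First hit at j=3, so smallest k = 3-0 = 3.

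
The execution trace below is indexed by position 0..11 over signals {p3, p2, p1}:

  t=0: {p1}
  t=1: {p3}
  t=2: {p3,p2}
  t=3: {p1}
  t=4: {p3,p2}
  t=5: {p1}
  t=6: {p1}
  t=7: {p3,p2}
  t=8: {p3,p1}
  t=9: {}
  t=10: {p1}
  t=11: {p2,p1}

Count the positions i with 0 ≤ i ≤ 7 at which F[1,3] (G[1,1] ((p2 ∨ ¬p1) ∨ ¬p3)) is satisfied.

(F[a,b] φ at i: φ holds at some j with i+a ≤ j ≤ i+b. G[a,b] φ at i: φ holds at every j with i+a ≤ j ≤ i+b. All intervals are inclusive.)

Evaluate at each i in [0,7]:
  i=0: ✓ (witness j=1)
  i=1: ✓ (witness j=2)
  i=2: ✓ (witness j=3)
  i=3: ✓ (witness j=4)
  i=4: ✓ (witness j=5)
  i=5: ✓ (witness j=6)
  i=6: ✓ (witness j=8)
  i=7: ✓ (witness j=8)
Positions where it holds: {0, 1, 2, 3, 4, 5, 6, 7} → 8.

8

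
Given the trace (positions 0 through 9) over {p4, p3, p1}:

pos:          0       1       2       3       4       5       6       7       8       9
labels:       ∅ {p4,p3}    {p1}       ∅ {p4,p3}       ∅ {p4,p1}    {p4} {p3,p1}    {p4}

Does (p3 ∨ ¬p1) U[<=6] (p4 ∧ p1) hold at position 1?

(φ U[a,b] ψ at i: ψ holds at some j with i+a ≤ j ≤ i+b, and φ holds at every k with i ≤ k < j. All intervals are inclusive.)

Need some j in [1,7] with (p4 ∧ p1), and (p3 ∨ ¬p1) at every k in [1,j-1].
  j=1: (p4 ∧ p1) false.
  j=2: (p4 ∧ p1) false.
  j=3: (p4 ∧ p1) false.
  j=4: (p4 ∧ p1) false.
  j=5: (p4 ∧ p1) false.
  j=6: (p4 ∧ p1) holds, but (p3 ∨ ¬p1) fails at k=2 → not this j.
  j=7: (p4 ∧ p1) false.
No j in the window works → until fails.

No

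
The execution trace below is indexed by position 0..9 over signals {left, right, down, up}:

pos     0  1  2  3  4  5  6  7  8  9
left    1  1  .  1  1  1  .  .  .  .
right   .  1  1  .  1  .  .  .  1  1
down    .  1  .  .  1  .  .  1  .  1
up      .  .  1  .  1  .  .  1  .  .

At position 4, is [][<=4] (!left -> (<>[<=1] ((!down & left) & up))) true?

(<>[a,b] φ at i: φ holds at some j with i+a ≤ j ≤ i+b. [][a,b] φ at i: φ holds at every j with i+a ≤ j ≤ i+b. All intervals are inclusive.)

No

Check (!left -> (<>[<=1] ((!down & left) & up))) at every j in [4,8]:
  j=4: antecedent false → ✓
  j=5: antecedent false → ✓
  j=6: antecedent true; consequent fails (none in [6,7]) → ✗
  j=7: antecedent true; consequent fails (none in [7,8]) → ✗
  j=8: antecedent true; consequent fails (none in [8,9]) → ✗
Fails at j=6 → formula fails.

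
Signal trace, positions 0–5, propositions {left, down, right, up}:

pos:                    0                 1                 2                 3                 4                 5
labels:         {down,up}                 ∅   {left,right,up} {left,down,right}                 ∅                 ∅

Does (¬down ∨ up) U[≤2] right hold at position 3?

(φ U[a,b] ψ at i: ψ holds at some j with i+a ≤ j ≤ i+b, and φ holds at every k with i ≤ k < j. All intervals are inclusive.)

Need some j in [3,5] with right, and (¬down ∨ up) at every k in [3,j-1].
  j=3: right holds; no prefix to check → satisfied.

True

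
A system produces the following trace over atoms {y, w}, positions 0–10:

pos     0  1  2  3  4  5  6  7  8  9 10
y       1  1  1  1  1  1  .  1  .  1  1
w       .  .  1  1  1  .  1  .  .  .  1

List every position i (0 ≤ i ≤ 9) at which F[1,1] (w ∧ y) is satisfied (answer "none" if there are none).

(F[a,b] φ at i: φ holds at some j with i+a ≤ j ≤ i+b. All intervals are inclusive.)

1, 2, 3, 9

Evaluate at each i in [0,9]:
  i=0: ✗ (none in [1,1])
  i=1: ✓ (witness j=2)
  i=2: ✓ (witness j=3)
  i=3: ✓ (witness j=4)
  i=4: ✗ (none in [5,5])
  i=5: ✗ (none in [6,6])
  i=6: ✗ (none in [7,7])
  i=7: ✗ (none in [8,8])
  i=8: ✗ (none in [9,9])
  i=9: ✓ (witness j=10)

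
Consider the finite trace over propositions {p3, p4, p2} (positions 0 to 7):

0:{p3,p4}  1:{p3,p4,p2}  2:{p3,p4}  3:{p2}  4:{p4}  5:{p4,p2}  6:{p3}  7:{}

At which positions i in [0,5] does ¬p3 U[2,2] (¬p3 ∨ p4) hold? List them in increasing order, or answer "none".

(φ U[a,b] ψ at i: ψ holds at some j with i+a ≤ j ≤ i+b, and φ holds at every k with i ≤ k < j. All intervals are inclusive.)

Evaluate at each i in [0,5]:
  i=0: ✗ (lhs fails at k=0 before rhs at j=2)
  i=1: ✗ (lhs fails at k=1 before rhs at j=3)
  i=2: ✗ (lhs fails at k=2 before rhs at j=4)
  i=3: ✓ (rhs at j=5; lhs holds on [3,4])
  i=4: ✗ (no rhs in [6,6])
  i=5: ✗ (lhs fails at k=6 before rhs at j=7)

3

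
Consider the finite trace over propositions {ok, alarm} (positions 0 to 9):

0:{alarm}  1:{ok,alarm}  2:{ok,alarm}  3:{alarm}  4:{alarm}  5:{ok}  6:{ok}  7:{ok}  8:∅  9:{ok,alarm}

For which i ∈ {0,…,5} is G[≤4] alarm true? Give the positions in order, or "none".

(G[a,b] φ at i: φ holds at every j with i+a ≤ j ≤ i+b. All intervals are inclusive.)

Evaluate at each i in [0,5]:
  i=0: ✓ (all of [0,4])
  i=1: ✗ (fails at j=5)
  i=2: ✗ (fails at j=5)
  i=3: ✗ (fails at j=5)
  i=4: ✗ (fails at j=5)
  i=5: ✗ (fails at j=5)

0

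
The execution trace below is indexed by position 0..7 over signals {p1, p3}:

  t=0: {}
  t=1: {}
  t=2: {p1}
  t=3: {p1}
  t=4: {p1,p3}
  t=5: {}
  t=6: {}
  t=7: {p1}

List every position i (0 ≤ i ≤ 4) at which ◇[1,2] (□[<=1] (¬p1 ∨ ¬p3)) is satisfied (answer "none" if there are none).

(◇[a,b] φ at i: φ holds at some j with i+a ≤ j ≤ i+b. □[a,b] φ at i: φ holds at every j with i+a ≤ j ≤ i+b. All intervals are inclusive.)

0, 1, 3, 4

Evaluate at each i in [0,4]:
  i=0: ✓ (witness j=1)
  i=1: ✓ (witness j=2)
  i=2: ✗ (none in [3,4])
  i=3: ✓ (witness j=5)
  i=4: ✓ (witness j=5)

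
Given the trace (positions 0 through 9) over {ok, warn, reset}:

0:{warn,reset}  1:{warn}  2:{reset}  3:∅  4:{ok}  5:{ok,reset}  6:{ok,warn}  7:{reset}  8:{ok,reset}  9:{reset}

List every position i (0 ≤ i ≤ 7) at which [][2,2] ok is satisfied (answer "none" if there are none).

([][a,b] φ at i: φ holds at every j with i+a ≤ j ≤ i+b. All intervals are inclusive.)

2, 3, 4, 6

Evaluate at each i in [0,7]:
  i=0: ✗ (fails at j=2)
  i=1: ✗ (fails at j=3)
  i=2: ✓ (all of [4,4])
  i=3: ✓ (all of [5,5])
  i=4: ✓ (all of [6,6])
  i=5: ✗ (fails at j=7)
  i=6: ✓ (all of [8,8])
  i=7: ✗ (fails at j=9)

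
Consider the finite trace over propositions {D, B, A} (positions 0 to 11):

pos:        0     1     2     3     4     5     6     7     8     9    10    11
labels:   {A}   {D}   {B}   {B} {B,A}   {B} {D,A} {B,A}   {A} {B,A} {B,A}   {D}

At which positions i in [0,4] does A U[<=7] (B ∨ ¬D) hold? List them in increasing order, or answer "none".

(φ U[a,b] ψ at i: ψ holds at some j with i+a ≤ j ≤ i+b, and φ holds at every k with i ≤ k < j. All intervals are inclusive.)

Evaluate at each i in [0,4]:
  i=0: ✓ (rhs at j=0)
  i=1: ✗ (lhs fails at k=1 before rhs at j=2)
  i=2: ✓ (rhs at j=2)
  i=3: ✓ (rhs at j=3)
  i=4: ✓ (rhs at j=4)

0, 2, 3, 4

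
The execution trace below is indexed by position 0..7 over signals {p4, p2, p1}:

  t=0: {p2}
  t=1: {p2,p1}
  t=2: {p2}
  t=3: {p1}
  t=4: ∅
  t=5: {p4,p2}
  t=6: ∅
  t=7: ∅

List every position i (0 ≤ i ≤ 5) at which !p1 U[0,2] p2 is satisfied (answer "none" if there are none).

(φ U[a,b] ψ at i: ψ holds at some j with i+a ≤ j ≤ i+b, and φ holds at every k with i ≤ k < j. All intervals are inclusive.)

0, 1, 2, 4, 5

Evaluate at each i in [0,5]:
  i=0: ✓ (rhs at j=0)
  i=1: ✓ (rhs at j=1)
  i=2: ✓ (rhs at j=2)
  i=3: ✗ (lhs fails at k=3 before rhs at j=5)
  i=4: ✓ (rhs at j=5; lhs holds on [4,4])
  i=5: ✓ (rhs at j=5)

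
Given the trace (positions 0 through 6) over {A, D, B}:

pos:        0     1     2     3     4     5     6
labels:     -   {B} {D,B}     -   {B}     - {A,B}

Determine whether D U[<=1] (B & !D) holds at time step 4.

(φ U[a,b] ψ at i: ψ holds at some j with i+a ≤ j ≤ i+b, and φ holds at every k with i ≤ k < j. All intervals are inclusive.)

True

Need some j in [4,5] with (B & !D), and D at every k in [4,j-1].
  j=4: (B & !D) holds; no prefix to check → satisfied.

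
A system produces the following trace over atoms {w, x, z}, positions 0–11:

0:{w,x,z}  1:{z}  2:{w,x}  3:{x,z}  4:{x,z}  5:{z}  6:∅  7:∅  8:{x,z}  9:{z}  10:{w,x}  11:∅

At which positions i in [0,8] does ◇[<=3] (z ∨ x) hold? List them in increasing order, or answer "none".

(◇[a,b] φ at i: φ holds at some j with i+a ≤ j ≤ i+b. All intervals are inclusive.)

0, 1, 2, 3, 4, 5, 6, 7, 8

Evaluate at each i in [0,8]:
  i=0: ✓ (witness j=0)
  i=1: ✓ (witness j=1)
  i=2: ✓ (witness j=2)
  i=3: ✓ (witness j=3)
  i=4: ✓ (witness j=4)
  i=5: ✓ (witness j=5)
  i=6: ✓ (witness j=8)
  i=7: ✓ (witness j=8)
  i=8: ✓ (witness j=8)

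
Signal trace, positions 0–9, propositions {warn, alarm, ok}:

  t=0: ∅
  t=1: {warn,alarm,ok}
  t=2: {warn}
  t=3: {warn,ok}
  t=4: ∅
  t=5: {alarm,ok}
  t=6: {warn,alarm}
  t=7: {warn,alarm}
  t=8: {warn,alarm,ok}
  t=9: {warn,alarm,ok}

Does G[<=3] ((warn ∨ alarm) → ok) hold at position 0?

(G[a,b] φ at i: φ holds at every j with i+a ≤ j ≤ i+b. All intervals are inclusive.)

Check ((warn ∨ alarm) → ok) at every j in [0,3]:
  j=0: antecedent false → ✓
  j=1: antecedent true; consequent true → ✓
  j=2: antecedent true; consequent false → ✗
  j=3: antecedent true; consequent true → ✓
Fails at j=2 → formula fails.

False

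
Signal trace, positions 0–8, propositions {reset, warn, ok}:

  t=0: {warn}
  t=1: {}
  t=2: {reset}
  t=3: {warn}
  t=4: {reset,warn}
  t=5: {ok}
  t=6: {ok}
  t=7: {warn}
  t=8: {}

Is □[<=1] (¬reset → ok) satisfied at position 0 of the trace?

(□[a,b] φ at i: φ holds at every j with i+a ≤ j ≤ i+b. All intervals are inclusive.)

Does not hold

Check (¬reset → ok) at every j in [0,1]:
  j=0: antecedent true; consequent false → ✗
  j=1: antecedent true; consequent false → ✗
Fails at j=0 → formula fails.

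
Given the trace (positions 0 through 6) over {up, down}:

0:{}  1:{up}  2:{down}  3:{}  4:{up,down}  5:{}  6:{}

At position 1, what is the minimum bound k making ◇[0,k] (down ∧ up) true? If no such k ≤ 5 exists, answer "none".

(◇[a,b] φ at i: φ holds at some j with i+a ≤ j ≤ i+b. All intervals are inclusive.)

Scan j = 1,2,… for (down ∧ up):
  j=1: fails
  j=2: fails
  j=3: fails
  j=4: holds
First hit at j=4, so smallest k = 4-1 = 3.

3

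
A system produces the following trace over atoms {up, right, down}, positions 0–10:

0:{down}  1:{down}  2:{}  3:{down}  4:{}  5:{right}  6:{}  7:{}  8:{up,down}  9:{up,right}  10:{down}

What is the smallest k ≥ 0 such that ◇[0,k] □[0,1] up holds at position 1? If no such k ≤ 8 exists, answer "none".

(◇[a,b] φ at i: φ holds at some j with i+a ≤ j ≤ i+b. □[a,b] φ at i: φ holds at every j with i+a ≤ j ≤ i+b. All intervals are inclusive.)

Scan j = 1,2,… for □[0,1] up:
  j=1: fails
  j=2: fails
  j=3: fails
  j=4: fails
  j=5: fails
  j=6: fails
  j=7: fails
  j=8: holds
First hit at j=8, so smallest k = 8-1 = 7.

7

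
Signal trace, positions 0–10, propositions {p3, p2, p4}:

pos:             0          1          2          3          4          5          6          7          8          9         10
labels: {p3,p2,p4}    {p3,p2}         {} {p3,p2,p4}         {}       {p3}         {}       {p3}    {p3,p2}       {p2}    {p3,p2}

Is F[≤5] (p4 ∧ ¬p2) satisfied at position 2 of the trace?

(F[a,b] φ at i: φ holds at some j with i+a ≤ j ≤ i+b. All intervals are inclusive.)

Does not hold

Check (p4 ∧ ¬p2) at each j in [2,7]:
  j=2: false
  j=3: false
  j=4: false
  j=5: false
  j=6: false
  j=7: false
No position in the window satisfies it → formula fails.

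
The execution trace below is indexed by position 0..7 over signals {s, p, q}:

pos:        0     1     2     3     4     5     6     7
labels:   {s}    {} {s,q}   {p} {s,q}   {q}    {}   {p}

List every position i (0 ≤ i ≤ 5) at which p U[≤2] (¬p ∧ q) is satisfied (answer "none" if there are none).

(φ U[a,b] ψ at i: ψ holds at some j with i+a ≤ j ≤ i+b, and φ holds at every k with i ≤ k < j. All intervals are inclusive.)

2, 3, 4, 5

Evaluate at each i in [0,5]:
  i=0: ✗ (lhs fails at k=0 before rhs at j=2)
  i=1: ✗ (lhs fails at k=1 before rhs at j=2)
  i=2: ✓ (rhs at j=2)
  i=3: ✓ (rhs at j=4; lhs holds on [3,3])
  i=4: ✓ (rhs at j=4)
  i=5: ✓ (rhs at j=5)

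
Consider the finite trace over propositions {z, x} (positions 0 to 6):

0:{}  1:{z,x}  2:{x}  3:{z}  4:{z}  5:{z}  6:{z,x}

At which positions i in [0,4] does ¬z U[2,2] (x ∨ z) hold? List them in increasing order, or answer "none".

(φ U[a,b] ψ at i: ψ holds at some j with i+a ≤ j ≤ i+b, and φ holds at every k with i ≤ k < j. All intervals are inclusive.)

Evaluate at each i in [0,4]:
  i=0: ✗ (lhs fails at k=1 before rhs at j=2)
  i=1: ✗ (lhs fails at k=1 before rhs at j=3)
  i=2: ✗ (lhs fails at k=3 before rhs at j=4)
  i=3: ✗ (lhs fails at k=3 before rhs at j=5)
  i=4: ✗ (lhs fails at k=4 before rhs at j=6)

none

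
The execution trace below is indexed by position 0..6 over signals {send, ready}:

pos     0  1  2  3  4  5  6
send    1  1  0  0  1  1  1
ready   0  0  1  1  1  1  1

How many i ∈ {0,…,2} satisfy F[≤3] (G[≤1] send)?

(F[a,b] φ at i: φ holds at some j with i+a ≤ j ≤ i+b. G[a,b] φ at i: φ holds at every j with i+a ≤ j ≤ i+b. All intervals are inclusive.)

3

Evaluate at each i in [0,2]:
  i=0: ✓ (witness j=0)
  i=1: ✓ (witness j=4)
  i=2: ✓ (witness j=4)
Positions where it holds: {0, 1, 2} → 3.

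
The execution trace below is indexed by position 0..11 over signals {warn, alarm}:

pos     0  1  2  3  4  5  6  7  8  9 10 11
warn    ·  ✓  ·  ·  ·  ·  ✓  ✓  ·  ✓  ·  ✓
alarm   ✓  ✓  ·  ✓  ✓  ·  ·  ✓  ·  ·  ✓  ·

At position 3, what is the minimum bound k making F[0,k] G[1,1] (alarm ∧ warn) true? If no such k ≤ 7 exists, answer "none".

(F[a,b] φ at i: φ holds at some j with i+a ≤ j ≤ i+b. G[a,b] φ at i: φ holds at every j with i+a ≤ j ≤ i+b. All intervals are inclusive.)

Scan j = 3,4,… for G[1,1] (alarm ∧ warn):
  j=3: fails
  j=4: fails
  j=5: fails
  j=6: holds
First hit at j=6, so smallest k = 6-3 = 3.

3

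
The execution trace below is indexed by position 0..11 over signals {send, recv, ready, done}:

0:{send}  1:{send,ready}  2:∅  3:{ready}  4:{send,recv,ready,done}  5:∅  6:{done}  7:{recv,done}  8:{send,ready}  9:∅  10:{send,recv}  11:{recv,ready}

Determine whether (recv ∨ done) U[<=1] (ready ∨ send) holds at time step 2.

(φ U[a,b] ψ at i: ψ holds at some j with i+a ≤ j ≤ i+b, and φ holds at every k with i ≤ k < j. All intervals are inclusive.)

Need some j in [2,3] with (ready ∨ send), and (recv ∨ done) at every k in [2,j-1].
  j=2: (ready ∨ send) false.
  j=3: (ready ∨ send) holds, but (recv ∨ done) fails at k=2 → not this j.
No j in the window works → until fails.

Does not hold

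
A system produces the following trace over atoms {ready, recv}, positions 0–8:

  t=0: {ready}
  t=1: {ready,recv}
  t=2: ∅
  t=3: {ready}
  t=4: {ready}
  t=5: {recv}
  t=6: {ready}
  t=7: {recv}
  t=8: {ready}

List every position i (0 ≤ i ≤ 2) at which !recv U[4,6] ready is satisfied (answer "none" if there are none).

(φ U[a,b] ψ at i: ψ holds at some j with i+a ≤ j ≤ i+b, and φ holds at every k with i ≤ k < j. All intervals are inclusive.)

Evaluate at each i in [0,2]:
  i=0: ✗ (lhs fails at k=1 before rhs at j=4)
  i=1: ✗ (lhs fails at k=1 before rhs at j=6)
  i=2: ✗ (lhs fails at k=5 before rhs at j=6)

none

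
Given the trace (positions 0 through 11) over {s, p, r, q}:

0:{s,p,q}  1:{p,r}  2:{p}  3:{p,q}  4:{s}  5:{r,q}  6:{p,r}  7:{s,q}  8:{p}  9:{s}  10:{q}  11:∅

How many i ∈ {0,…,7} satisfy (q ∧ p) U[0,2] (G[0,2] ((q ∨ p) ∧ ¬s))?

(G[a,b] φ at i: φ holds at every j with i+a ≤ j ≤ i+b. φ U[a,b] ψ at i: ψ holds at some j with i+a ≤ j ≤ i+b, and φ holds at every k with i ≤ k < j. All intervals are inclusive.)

2

Evaluate at each i in [0,7]:
  i=0: ✓ (rhs at j=1; lhs holds on [0,0])
  i=1: ✓ (rhs at j=1)
  i=2: ✗ (no rhs in [2,4])
  i=3: ✗ (no rhs in [3,5])
  i=4: ✗ (no rhs in [4,6])
  i=5: ✗ (no rhs in [5,7])
  i=6: ✗ (no rhs in [6,8])
  i=7: ✗ (no rhs in [7,9])
Positions where it holds: {0, 1} → 2.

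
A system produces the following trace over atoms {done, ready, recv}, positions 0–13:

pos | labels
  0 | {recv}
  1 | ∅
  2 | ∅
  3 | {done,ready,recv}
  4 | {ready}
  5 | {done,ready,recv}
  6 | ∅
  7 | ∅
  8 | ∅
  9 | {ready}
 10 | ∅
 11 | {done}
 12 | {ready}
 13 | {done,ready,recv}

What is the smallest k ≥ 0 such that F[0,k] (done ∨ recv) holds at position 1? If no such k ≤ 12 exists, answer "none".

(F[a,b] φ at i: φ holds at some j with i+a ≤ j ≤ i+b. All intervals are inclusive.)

Scan j = 1,2,… for (done ∨ recv):
  j=1: fails
  j=2: fails
  j=3: holds
First hit at j=3, so smallest k = 3-1 = 2.

2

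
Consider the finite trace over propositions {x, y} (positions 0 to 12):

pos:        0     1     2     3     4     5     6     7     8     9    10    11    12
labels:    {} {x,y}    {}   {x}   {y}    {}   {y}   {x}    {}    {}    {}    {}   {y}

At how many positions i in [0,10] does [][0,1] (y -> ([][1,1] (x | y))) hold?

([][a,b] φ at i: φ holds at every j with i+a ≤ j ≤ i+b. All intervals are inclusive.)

7

Evaluate at each i in [0,10]:
  i=0: ✗ (fails at j=1)
  i=1: ✗ (fails at j=1)
  i=2: ✓ (all of [2,3])
  i=3: ✗ (fails at j=4)
  i=4: ✗ (fails at j=4)
  i=5: ✓ (all of [5,6])
  i=6: ✓ (all of [6,7])
  i=7: ✓ (all of [7,8])
  i=8: ✓ (all of [8,9])
  i=9: ✓ (all of [9,10])
  i=10: ✓ (all of [10,11])
Positions where it holds: {2, 5, 6, 7, 8, 9, 10} → 7.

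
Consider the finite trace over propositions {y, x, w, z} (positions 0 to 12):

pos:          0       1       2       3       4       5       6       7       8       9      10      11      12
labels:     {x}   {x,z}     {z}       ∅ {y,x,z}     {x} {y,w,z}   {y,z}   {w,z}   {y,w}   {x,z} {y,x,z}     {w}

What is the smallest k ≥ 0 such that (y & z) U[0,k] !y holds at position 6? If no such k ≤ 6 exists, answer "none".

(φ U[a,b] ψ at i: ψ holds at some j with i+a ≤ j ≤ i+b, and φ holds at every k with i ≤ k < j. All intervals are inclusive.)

2

Need earliest j ≥ 6 with !y, and (y & z) at every k in [6,j-1].
  j=6: rhs fails.
  j=7: rhs fails.
  j=8: rhs holds; lhs holds on [6,7]. k = 2.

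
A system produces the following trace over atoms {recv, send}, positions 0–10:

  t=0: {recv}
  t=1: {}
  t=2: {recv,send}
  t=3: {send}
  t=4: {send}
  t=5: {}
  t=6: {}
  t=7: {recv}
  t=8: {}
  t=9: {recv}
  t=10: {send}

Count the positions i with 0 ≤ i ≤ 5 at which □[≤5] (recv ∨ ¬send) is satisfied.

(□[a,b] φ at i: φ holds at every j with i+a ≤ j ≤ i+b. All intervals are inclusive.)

Evaluate at each i in [0,5]:
  i=0: ✗ (fails at j=3)
  i=1: ✗ (fails at j=3)
  i=2: ✗ (fails at j=3)
  i=3: ✗ (fails at j=3)
  i=4: ✗ (fails at j=4)
  i=5: ✗ (fails at j=10)
Positions where it holds: {} → 0.

0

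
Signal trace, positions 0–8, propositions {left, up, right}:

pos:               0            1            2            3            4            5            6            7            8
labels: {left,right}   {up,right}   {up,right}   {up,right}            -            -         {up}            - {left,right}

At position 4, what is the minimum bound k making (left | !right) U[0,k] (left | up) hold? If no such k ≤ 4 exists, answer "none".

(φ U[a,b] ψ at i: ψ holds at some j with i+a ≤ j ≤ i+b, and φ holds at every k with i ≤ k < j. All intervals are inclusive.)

2

Need earliest j ≥ 4 with (left | up), and (left | !right) at every k in [4,j-1].
  j=4: rhs fails.
  j=5: rhs fails.
  j=6: rhs holds; lhs holds on [4,5]. k = 2.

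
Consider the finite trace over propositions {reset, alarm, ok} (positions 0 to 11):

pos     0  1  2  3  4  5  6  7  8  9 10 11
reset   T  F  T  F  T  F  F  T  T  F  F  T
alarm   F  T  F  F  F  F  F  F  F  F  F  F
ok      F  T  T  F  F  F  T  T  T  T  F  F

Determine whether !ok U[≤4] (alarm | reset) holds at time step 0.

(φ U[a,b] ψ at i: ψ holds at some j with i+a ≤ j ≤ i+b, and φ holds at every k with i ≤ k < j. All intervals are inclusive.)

Need some j in [0,4] with (alarm | reset), and !ok at every k in [0,j-1].
  j=0: (alarm | reset) holds; no prefix to check → satisfied.

Holds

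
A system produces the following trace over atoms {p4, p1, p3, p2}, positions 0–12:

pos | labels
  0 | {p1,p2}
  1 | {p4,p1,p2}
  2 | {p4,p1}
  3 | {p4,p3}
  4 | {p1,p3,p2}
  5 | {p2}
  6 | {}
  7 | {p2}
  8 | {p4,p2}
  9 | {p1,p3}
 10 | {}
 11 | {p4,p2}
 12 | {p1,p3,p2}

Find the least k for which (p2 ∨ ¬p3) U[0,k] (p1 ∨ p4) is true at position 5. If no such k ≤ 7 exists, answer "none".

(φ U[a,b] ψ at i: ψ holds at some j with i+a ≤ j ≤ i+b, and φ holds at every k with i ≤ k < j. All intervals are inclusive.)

3

Need earliest j ≥ 5 with (p1 ∨ p4), and (p2 ∨ ¬p3) at every k in [5,j-1].
  j=5: rhs fails.
  j=6: rhs fails.
  j=7: rhs fails.
  j=8: rhs holds; lhs holds on [5,7]. k = 3.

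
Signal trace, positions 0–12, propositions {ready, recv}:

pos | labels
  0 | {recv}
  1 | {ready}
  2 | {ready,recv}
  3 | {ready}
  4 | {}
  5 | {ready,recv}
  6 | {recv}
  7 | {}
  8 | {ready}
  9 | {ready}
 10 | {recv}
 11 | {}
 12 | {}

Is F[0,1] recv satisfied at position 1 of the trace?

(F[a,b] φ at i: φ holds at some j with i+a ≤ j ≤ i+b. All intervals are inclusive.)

Holds

Check recv at each j in [1,2]:
  j=1: false
  j=2: true
Found at j=2 → formula holds.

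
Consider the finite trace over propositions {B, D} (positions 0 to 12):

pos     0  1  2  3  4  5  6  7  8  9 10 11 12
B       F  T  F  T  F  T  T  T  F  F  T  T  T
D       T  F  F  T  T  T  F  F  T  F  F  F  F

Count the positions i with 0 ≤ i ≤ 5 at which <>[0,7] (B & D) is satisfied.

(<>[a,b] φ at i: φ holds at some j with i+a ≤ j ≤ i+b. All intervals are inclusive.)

6

Evaluate at each i in [0,5]:
  i=0: ✓ (witness j=3)
  i=1: ✓ (witness j=3)
  i=2: ✓ (witness j=3)
  i=3: ✓ (witness j=3)
  i=4: ✓ (witness j=5)
  i=5: ✓ (witness j=5)
Positions where it holds: {0, 1, 2, 3, 4, 5} → 6.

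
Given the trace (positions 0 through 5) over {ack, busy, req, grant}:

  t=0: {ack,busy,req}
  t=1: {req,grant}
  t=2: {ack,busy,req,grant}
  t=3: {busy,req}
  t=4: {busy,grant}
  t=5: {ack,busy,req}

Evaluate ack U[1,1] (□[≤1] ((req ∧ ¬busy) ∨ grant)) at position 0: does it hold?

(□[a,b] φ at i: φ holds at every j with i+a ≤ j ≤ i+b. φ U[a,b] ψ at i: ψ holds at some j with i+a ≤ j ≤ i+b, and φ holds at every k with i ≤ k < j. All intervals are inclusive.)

True

Need some j in [1,1] with □[≤1] ((req ∧ ¬busy) ∨ grant), and ack at every k in [0,j-1].
  j=1: □[≤1] ((req ∧ ¬busy) ∨ grant) holds; ack holds at every k in [0,0] → satisfied.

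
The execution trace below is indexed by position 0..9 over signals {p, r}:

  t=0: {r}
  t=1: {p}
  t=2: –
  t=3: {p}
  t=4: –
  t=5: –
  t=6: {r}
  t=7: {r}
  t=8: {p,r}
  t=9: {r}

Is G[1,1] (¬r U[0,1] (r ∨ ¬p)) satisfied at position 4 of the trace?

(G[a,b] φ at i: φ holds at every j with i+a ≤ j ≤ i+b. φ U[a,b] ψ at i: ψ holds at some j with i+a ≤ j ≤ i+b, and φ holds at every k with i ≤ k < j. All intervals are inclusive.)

Check (¬r U[0,1] (r ∨ ¬p)) at every j in [5,5]:
  j=5: holds
All positions satisfy it → formula holds.

Holds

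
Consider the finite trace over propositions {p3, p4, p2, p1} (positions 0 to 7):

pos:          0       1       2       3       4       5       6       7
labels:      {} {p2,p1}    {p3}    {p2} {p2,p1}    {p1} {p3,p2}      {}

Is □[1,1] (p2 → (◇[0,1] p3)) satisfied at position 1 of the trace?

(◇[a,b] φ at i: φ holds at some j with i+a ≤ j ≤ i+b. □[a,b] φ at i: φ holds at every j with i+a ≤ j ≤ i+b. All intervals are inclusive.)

Check (p2 → (◇[0,1] p3)) at every j in [2,2]:
  j=2: antecedent false → ✓
All positions satisfy it → formula holds.

Yes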